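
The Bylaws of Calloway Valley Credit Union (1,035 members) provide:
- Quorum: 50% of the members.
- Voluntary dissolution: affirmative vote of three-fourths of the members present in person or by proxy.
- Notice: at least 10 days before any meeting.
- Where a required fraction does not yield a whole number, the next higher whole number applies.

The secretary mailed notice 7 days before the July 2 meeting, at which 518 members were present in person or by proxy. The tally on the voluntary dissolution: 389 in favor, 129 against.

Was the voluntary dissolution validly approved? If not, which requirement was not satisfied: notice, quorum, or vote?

Notice: 7 days given; 10 required. Not satisfied.
Quorum: 50% of 1,035 = 517.50, rounded up to 518; 518 present. Satisfied.
Vote: requires three-fourths of those present (518); 3/4 of 518 = 388.50, rounded up to 389, so 389 needed; 389 in favor. Satisfied.

Invalid — notice requirement not satisfied.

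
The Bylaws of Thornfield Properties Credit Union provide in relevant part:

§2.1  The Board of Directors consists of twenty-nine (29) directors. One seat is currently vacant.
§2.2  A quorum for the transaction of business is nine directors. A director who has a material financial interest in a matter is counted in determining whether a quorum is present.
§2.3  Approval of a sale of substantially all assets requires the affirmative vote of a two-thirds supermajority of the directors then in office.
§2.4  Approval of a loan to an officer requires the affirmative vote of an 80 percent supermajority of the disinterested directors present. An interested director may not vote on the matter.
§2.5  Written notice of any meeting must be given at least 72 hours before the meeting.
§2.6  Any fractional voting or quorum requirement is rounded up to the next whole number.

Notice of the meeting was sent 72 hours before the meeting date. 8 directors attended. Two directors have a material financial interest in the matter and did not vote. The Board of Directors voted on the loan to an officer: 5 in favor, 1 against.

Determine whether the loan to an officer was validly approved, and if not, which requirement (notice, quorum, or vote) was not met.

Invalid — quorum requirement not satisfied.

Notice: 72 hours given; 72 required (72 ≥ 72). Satisfied.
Quorum: 8 present (interested directors count toward quorum); quorum is 9. Not satisfied.
Vote: the loan to an officer requires four-fifths of the disinterested directors present (8 − 2 = 6). 4/5 of 6 = 4.80, rounded up to 5, so 5 affirmative votes are needed; 5 voted in favor. Satisfied. (Moot — without a quorum no business can be validly transacted.)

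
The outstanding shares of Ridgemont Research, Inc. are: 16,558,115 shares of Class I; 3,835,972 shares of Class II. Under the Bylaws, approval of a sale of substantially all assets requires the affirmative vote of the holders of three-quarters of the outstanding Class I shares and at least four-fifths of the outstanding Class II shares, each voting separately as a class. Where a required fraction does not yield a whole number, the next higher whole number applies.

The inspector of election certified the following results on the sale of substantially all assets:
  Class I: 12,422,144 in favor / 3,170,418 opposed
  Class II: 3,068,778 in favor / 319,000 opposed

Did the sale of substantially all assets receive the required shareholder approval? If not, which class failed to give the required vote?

Approved — every class gave the required vote.

Class I: 3/4 of 16558115 = 12418586.25, rounded up to 12418587; 12,418,587 required, 12,422,144 in favor — approved.
Class II: 4/5 of 3835972 = 3068777.60, rounded up to 3068778; 3,068,778 required, 3,068,778 in favor — approved.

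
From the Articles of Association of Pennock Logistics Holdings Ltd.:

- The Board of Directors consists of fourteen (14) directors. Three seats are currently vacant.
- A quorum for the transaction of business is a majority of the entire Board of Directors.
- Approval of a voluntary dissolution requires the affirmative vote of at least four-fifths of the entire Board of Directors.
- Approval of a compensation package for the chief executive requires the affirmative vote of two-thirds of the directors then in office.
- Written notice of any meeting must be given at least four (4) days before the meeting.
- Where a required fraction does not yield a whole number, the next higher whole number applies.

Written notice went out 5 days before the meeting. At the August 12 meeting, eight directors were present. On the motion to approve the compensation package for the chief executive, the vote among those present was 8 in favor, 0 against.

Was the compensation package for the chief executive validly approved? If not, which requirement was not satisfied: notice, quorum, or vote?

Valid — all requirements satisfied.

Notice: 5 days given; 4 required (5 ≥ 4). Satisfied.
Quorum: 8 present; quorum is 8. Satisfied.
Vote: the compensation package for the chief executive requires two-thirds of the directors then in office (11). 2/3 of 11 = 7.33, rounded up to 8, so 8 affirmative votes are needed; 8 voted in favor. Satisfied.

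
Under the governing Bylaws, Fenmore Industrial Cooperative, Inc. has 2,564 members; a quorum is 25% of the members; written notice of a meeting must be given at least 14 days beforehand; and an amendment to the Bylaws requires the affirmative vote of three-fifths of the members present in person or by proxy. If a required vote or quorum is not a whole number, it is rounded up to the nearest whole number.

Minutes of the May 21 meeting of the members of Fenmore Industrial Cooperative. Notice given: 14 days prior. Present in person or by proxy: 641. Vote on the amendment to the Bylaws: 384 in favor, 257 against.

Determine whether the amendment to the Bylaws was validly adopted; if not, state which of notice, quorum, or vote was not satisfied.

Notice: 14 days given; 14 required. Satisfied.
Quorum: 25% of 2,564 = 641; 641 present. Satisfied.
Vote: requires three-fifths of those present (641); 3/5 of 641 = 384.60, rounded up to 385, so 385 needed; 384 in favor. Not satisfied.

Invalid — vote requirement not satisfied.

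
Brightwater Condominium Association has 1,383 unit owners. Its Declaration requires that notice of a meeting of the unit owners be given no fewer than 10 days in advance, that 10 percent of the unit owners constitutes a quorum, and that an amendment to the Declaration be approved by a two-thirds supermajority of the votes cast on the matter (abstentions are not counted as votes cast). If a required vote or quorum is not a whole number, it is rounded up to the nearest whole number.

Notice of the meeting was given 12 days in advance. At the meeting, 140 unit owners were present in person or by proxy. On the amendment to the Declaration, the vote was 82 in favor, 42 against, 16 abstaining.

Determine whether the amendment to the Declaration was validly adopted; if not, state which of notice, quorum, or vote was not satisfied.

Invalid — vote requirement not satisfied.

Notice: 12 days given; 10 required. Satisfied.
Quorum: 10% of 1,383 = 138.30, rounded up to 139; 140 present. Satisfied.
Vote: requires two-thirds of the votes cast (140 − 16 abstaining = 124); 2/3 of 124 = 82.67, rounded up to 83, so 83 needed; 82 in favor. Not satisfied.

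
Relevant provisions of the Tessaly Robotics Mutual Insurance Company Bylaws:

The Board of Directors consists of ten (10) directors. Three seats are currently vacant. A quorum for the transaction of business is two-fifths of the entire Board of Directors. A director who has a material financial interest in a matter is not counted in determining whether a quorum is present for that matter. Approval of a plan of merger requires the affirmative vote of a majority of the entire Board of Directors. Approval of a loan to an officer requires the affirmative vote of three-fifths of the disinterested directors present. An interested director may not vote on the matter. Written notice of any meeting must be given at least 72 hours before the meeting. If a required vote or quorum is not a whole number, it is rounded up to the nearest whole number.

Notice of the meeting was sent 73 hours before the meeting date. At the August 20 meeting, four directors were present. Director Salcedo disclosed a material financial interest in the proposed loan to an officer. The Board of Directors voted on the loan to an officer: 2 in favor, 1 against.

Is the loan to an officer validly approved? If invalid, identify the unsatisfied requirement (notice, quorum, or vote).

Invalid — quorum requirement not satisfied.

Notice: 73 hours given; 72 required (73 ≥ 72). Satisfied.
Quorum: 4 present, but the 1 interested director does not count, leaving 3. Quorum is 4. Not satisfied.
Vote: the loan to an officer requires three-fifths of the disinterested directors present (4 − 1 = 3). 3/5 of 3 = 1.80, rounded up to 2, so 2 affirmative votes are needed; 2 voted in favor. Satisfied. (Moot — without a quorum no business can be validly transacted.)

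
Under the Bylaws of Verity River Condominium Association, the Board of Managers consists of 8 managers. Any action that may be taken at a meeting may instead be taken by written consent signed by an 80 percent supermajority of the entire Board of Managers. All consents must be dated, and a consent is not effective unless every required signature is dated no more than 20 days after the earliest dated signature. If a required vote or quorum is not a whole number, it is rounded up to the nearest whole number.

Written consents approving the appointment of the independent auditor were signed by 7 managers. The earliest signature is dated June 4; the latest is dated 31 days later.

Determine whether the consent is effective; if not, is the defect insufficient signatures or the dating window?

Not effective — dating-window requirement not satisfied.

Signatures required: an 80 percent supermajority of 8 — 4/5 of 8 = 6.40, rounded up to 7, so 7 needed; 7 signed. Sufficient.
Dating window: the latest signature is 31 days after the earliest; the limit is 20 days. Outside the window.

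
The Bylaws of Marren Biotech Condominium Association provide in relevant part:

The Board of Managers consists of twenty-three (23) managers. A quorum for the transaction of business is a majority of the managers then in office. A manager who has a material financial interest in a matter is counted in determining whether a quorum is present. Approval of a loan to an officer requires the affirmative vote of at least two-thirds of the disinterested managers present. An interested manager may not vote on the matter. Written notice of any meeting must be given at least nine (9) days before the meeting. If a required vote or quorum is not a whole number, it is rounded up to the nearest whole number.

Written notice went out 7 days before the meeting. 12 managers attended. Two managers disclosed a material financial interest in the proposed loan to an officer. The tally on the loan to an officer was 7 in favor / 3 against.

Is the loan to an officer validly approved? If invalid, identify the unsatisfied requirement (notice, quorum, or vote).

Notice: 7 days given; 9 required (7 < 9). Not satisfied.
Quorum: 12 present (interested managers count toward quorum); quorum is 12. Satisfied.
Vote: the loan to an officer requires two-thirds of the disinterested managers present (12 − 2 = 10). 2/3 of 10 = 6.67, rounded up to 7, so 7 affirmative votes are needed; 7 voted in favor. Satisfied.

Invalid — notice requirement not satisfied.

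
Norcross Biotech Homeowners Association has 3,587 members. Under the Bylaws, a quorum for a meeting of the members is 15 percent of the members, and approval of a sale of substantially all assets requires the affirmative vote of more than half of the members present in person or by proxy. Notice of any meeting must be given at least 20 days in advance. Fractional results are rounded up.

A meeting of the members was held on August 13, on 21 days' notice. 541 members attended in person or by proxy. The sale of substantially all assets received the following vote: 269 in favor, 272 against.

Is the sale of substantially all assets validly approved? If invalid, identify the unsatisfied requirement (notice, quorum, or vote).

Invalid — vote requirement not satisfied.

Notice: 21 days given; 20 required. Satisfied.
Quorum: 15% of 3,587 = 538.05, rounded up to 539; 541 present. Satisfied.
Vote: requires a majority of those present (541); a majority of 541 is 271, so 271 needed; 269 in favor. Not satisfied.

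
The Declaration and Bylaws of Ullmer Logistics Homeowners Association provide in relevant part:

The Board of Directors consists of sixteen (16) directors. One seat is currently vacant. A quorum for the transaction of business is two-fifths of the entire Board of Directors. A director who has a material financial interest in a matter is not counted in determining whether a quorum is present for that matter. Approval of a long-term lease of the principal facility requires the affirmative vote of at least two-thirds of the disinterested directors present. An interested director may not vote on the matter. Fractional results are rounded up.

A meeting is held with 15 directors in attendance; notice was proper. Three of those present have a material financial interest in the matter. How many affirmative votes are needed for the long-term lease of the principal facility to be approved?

8

The long-term lease of the principal facility requires two-thirds of the disinterested directors present (15 − 3 = 12).
2/3 of 12 = 8.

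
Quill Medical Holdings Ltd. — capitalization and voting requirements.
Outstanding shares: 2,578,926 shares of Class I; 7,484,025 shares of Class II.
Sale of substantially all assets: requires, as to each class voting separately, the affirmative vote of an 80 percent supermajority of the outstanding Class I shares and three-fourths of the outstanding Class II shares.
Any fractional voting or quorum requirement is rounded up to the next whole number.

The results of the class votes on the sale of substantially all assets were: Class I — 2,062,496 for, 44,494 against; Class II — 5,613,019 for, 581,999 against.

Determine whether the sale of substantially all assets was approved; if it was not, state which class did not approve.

Class I: 4/5 of 2578926 = 2063140.80, rounded up to 2063141; 2,063,141 required, 2,062,496 in favor — not approved.
Class II: 3/4 of 7484025 = 5613018.75, rounded up to 5613019; 5,613,019 required, 5,613,019 in favor — approved.

Not approved — the Class I shares did not give the required vote.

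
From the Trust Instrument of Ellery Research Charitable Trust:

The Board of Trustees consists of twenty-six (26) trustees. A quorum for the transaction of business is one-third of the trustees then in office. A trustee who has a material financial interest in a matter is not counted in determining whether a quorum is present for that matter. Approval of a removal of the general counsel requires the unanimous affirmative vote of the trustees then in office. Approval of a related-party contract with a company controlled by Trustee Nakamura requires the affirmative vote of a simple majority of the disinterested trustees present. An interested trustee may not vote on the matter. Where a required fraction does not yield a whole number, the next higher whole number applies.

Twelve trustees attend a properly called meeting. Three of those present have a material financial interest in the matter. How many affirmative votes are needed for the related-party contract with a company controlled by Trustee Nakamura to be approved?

The related-party contract with a company controlled by Trustee Nakamura requires a majority of the disinterested trustees present (12 − 3 = 9).
A majority of 9 is 5.

5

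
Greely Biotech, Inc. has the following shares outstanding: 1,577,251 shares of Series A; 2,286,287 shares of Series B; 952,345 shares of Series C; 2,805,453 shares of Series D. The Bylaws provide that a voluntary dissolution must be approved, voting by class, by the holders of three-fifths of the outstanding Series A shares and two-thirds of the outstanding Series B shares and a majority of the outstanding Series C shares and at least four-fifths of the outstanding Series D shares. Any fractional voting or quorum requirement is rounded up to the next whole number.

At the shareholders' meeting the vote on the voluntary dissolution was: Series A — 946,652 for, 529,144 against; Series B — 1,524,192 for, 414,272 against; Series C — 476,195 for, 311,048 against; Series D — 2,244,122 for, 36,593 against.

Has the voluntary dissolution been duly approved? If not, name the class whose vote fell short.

Not approved — the Series D shares did not give the required vote.

Series A: 3/5 of 1577251 = 946350.60, rounded up to 946351; 946,351 required, 946,652 in favor — approved.
Series B: 2/3 of 2286287 = 1524191.33, rounded up to 1524192; 1,524,192 required, 1,524,192 in favor — approved.
Series C: a majority of 952345 is 476173; 476,173 required, 476,195 in favor — approved.
Series D: 4/5 of 2805453 = 2244362.40, rounded up to 2244363; 2,244,363 required, 2,244,122 in favor — not approved.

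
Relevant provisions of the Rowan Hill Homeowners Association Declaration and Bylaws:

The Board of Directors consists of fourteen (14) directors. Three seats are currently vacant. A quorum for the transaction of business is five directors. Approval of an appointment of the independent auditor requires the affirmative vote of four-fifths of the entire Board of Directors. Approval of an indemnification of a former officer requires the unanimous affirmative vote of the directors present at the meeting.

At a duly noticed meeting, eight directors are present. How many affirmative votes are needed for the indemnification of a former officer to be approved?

8

The indemnification of a former officer requires the unanimous vote of the directors present (8).
Unanimous means all 8.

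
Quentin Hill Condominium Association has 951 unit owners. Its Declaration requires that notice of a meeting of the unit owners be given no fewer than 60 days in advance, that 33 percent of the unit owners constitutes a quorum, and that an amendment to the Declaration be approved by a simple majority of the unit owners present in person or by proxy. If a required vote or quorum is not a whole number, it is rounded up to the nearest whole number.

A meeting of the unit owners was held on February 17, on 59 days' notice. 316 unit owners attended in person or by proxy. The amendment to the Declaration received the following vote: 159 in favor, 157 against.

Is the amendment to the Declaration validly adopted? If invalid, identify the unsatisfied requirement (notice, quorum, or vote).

Notice: 59 days given; 60 required. Not satisfied.
Quorum: 33% of 951 = 313.83, rounded up to 314; 316 present. Satisfied.
Vote: requires a majority of those present (316); a majority of 316 is 159, so 159 needed; 159 in favor. Satisfied.

Invalid — notice requirement not satisfied.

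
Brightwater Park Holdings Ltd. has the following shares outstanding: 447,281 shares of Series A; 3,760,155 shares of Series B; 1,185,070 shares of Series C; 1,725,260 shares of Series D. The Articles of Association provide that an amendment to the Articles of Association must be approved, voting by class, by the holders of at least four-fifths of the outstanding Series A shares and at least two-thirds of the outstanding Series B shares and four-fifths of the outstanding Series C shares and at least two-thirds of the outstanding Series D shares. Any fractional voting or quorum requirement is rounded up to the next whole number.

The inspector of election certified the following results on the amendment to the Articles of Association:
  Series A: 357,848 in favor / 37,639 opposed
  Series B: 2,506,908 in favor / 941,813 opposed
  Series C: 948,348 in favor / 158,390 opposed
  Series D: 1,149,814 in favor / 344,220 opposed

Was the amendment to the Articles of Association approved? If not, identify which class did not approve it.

Series A: 4/5 of 447281 = 357824.80, rounded up to 357825; 357,825 required, 357,848 in favor — approved.
Series B: 2/3 of 3760155 = 2506770; 2,506,770 required, 2,506,908 in favor — approved.
Series C: 4/5 of 1185070 = 948056; 948,056 required, 948,348 in favor — approved.
Series D: 2/3 of 1725260 = 1150173.33, rounded up to 1150174; 1,150,174 required, 1,149,814 in favor — not approved.

Not approved — the Series D shares did not give the required vote.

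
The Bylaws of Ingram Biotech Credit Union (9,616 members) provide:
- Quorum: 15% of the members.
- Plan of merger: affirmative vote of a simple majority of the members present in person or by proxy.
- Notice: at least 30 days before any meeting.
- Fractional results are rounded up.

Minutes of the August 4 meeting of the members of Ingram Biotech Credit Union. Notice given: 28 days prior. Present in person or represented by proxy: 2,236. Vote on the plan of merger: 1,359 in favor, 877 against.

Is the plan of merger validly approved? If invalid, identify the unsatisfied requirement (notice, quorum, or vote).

Invalid — notice requirement not satisfied.

Notice: 28 days given; 30 required. Not satisfied.
Quorum: 15% of 9,616 = 1,442.40, rounded up to 1,443; 2,236 present. Satisfied.
Vote: requires a majority of those present (2,236); a majority of 2236 is 1119, so 1,119 needed; 1,359 in favor. Satisfied.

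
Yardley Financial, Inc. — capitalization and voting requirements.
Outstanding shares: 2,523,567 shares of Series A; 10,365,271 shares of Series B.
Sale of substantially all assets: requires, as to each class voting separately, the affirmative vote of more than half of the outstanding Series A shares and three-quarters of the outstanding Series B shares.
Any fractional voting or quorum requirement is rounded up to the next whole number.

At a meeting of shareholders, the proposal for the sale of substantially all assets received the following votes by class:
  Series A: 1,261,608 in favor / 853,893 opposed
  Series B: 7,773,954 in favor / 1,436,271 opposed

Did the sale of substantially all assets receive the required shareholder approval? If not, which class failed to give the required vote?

Not approved — the Series A shares did not give the required vote.

Series A: a majority of 2523567 is 1261784; 1,261,784 required, 1,261,608 in favor — not approved.
Series B: 3/4 of 10365271 = 7773953.25, rounded up to 7773954; 7,773,954 required, 7,773,954 in favor — approved.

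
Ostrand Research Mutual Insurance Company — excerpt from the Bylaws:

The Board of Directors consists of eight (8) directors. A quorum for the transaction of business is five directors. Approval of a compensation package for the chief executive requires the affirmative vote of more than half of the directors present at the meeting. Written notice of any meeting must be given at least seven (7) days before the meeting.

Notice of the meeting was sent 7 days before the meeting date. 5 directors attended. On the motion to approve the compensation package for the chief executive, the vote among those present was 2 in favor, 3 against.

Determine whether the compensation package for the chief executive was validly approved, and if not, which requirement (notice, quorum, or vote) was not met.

Invalid — vote requirement not satisfied.

Notice: 7 days given; 7 required (7 ≥ 7). Satisfied.
Quorum: 5 present; quorum is 5. Satisfied.
Vote: the compensation package for the chief executive requires a majority of the directors present (5). A majority of 5 is 3, so 3 affirmative votes are needed; 2 voted in favor. Not satisfied.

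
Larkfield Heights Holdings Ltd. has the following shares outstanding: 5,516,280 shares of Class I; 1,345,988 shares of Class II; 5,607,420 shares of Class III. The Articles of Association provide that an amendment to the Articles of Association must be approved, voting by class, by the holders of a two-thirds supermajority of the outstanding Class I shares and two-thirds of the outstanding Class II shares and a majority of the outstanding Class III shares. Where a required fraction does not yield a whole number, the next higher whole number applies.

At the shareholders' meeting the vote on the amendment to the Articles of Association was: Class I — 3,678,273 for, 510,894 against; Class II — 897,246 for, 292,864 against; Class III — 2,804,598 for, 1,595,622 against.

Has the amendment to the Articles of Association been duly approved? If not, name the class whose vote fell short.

Class I: 2/3 of 5516280 = 3677520; 3,677,520 required, 3,678,273 in favor — approved.
Class II: 2/3 of 1345988 = 897325.33, rounded up to 897326; 897,326 required, 897,246 in favor — not approved.
Class III: a majority of 5607420 is 2803711; 2,803,711 required, 2,804,598 in favor — approved.

Not approved — the Class II shares did not give the required vote.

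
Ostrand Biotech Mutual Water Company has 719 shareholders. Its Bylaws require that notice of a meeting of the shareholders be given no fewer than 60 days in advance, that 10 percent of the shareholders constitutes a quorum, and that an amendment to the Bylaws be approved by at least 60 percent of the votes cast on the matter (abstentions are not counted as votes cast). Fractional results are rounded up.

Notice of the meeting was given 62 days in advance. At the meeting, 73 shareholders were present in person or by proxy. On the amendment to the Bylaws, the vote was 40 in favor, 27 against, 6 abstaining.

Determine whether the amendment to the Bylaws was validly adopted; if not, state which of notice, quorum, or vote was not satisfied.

Invalid — vote requirement not satisfied.

Notice: 62 days given; 60 required. Satisfied.
Quorum: 10% of 719 = 71.90, rounded up to 72; 73 present. Satisfied.
Vote: requires three-fifths of the votes cast (73 − 6 abstaining = 67); 3/5 of 67 = 40.20, rounded up to 41, so 41 needed; 40 in favor. Not satisfied.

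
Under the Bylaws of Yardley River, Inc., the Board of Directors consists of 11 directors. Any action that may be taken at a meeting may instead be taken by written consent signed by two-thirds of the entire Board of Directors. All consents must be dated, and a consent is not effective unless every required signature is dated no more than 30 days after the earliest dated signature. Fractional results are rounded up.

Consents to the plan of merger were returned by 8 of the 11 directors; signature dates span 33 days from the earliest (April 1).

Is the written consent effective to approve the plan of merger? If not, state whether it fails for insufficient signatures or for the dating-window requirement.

Signatures required: two-thirds of 11 — 2/3 of 11 = 7.33, rounded up to 8, so 8 needed; 8 signed. Sufficient.
Dating window: the latest signature is 33 days after the earliest; the limit is 30 days. Outside the window.

Not effective — dating-window requirement not satisfied.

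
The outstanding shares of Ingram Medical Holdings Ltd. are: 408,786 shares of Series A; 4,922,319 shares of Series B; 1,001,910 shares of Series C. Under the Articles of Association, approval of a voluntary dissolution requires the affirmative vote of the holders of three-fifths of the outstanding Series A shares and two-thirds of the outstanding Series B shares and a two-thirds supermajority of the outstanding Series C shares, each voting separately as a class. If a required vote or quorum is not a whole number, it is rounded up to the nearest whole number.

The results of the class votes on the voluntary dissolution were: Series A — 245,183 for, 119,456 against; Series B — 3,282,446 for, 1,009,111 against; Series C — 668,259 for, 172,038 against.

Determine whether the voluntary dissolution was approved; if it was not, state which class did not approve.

Series A: 3/5 of 408786 = 245271.60, rounded up to 245272; 245,272 required, 245,183 in favor — not approved.
Series B: 2/3 of 4922319 = 3281546; 3,281,546 required, 3,282,446 in favor — approved.
Series C: 2/3 of 1001910 = 667940; 667,940 required, 668,259 in favor — approved.

Not approved — the Series A shares did not give the required vote.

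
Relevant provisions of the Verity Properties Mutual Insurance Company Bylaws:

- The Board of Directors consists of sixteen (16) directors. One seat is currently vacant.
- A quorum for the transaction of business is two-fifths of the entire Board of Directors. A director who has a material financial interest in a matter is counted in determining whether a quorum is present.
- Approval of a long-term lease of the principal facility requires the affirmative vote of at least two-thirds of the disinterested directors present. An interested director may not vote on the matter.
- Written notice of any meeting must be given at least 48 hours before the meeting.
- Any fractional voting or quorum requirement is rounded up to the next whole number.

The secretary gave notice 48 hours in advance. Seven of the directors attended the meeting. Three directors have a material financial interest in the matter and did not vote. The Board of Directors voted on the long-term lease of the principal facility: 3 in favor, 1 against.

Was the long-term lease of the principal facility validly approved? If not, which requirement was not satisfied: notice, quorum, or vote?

Valid — all requirements satisfied.

Notice: 48 hours given; 48 required (48 ≥ 48). Satisfied.
Quorum: 7 present (interested directors count toward quorum); quorum is 7. Satisfied.
Vote: the long-term lease of the principal facility requires two-thirds of the disinterested directors present (7 − 3 = 4). 2/3 of 4 = 2.67, rounded up to 3, so 3 affirmative votes are needed; 3 voted in favor. Satisfied.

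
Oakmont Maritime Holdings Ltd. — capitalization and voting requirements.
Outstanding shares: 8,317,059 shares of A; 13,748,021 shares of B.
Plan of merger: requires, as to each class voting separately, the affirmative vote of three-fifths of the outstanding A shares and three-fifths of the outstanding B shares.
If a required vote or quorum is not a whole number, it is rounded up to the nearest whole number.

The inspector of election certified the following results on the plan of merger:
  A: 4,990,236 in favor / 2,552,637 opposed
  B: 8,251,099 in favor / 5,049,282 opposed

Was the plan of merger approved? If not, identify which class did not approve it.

Approved — every class gave the required vote.

A: 3/5 of 8317059 = 4990235.40, rounded up to 4990236; 4,990,236 required, 4,990,236 in favor — approved.
B: 3/5 of 13748021 = 8248812.60, rounded up to 8248813; 8,248,813 required, 8,251,099 in favor — approved.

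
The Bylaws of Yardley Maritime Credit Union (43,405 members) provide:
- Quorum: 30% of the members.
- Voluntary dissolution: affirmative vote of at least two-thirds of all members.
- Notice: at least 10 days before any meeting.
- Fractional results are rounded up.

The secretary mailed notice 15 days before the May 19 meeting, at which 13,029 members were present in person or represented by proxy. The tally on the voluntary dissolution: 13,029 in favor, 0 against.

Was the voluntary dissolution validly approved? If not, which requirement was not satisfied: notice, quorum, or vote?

Notice: 15 days given; 10 required. Satisfied.
Quorum: 30% of 43,405 = 13,021.50, rounded up to 13,022; 13,029 present. Satisfied.
Vote: requires two-thirds of all members (43,405); 2/3 of 43405 = 28936.67, rounded up to 28937, so 28,937 needed; 13,029 in favor. Not satisfied.

Invalid — vote requirement not satisfied.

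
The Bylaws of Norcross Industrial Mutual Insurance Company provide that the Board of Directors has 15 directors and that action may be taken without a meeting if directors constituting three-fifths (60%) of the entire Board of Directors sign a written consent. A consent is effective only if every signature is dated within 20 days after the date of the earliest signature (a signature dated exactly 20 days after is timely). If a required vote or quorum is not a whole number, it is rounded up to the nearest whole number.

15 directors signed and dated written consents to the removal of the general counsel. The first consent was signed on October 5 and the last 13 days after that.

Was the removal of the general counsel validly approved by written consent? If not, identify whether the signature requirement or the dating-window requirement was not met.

Signatures required: three-fifths (60%) of 15 — 3/5 of 15 = 9, so 9 needed; 15 signed. Sufficient.
Dating window: the latest signature is 13 days after the earliest; the limit is 20 days. Within the window.

Effective — both the signature and dating-window requirements are satisfied.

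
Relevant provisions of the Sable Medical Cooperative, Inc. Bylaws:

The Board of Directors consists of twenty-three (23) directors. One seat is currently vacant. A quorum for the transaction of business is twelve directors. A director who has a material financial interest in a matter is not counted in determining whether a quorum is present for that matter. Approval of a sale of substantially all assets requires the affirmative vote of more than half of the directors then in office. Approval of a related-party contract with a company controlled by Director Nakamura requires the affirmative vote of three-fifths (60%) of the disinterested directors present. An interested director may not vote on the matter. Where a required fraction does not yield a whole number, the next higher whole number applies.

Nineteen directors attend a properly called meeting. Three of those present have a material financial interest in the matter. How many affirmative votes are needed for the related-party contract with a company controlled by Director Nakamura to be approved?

10

The related-party contract with a company controlled by Director Nakamura requires three-fifths of the disinterested directors present (19 − 3 = 16).
3/5 of 16 = 9.60, rounded up to 10.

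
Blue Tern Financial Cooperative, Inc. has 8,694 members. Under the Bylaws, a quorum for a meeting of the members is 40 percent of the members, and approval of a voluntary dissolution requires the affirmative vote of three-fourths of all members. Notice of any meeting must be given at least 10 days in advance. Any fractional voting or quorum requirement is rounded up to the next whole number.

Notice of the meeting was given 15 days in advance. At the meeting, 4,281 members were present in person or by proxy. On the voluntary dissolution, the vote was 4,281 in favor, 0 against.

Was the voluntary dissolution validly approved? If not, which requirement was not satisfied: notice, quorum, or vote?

Invalid — vote requirement not satisfied.

Notice: 15 days given; 10 required. Satisfied.
Quorum: 40% of 8,694 = 3,477.60, rounded up to 3,478; 4,281 present. Satisfied.
Vote: requires three-fourths of all members (8,694); 3/4 of 8694 = 6520.50, rounded up to 6521, so 6,521 needed; 4,281 in favor. Not satisfied.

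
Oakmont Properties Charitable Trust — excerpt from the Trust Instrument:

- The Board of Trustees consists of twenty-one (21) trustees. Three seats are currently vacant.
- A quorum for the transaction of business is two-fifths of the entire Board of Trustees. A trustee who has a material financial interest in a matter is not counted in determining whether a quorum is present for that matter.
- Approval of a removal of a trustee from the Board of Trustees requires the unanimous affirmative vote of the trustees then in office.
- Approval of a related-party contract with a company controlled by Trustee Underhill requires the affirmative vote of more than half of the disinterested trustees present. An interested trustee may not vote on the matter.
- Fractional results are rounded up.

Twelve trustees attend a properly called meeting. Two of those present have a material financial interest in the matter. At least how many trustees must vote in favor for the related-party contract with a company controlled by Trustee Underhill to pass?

6

The related-party contract with a company controlled by Trustee Underhill requires a majority of the disinterested trustees present (12 − 2 = 10).
A majority of 10 is 6.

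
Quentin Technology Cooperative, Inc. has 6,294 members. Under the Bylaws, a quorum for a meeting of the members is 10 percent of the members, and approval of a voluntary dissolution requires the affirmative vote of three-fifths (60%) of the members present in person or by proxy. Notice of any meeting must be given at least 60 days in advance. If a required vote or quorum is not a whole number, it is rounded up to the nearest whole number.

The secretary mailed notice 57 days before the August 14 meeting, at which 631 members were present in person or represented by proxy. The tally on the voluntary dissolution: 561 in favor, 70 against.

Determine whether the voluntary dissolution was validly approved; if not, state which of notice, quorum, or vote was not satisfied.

Invalid — notice requirement not satisfied.

Notice: 57 days given; 60 required. Not satisfied.
Quorum: 10% of 6,294 = 629.40, rounded up to 630; 631 present. Satisfied.
Vote: requires three-fifths of those present (631); 3/5 of 631 = 378.60, rounded up to 379, so 379 needed; 561 in favor. Satisfied.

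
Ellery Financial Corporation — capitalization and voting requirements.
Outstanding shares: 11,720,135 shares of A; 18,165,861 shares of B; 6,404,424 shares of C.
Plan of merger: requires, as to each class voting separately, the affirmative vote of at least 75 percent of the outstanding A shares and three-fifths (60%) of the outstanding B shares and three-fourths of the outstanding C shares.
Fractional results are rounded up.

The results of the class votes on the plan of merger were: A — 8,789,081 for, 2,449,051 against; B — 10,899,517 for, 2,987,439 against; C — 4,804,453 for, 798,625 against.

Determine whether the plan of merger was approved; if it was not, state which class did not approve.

A: 3/4 of 11720135 = 8790101.25, rounded up to 8790102; 8,790,102 required, 8,789,081 in favor — not approved.
B: 3/5 of 18165861 = 10899516.60, rounded up to 10899517; 10,899,517 required, 10,899,517 in favor — approved.
C: 3/4 of 6404424 = 4803318; 4,803,318 required, 4,804,453 in favor — approved.

Not approved — the A shares did not give the required vote.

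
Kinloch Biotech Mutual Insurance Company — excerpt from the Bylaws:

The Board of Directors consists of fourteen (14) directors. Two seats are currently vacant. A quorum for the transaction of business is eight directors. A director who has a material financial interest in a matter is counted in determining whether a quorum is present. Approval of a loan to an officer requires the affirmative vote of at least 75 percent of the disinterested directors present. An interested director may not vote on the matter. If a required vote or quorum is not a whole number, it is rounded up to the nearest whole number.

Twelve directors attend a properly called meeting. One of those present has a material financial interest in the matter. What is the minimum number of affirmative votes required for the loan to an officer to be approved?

9

The loan to an officer requires three-fourths of the disinterested directors present (12 − 1 = 11).
3/4 of 11 = 8.25, rounded up to 9.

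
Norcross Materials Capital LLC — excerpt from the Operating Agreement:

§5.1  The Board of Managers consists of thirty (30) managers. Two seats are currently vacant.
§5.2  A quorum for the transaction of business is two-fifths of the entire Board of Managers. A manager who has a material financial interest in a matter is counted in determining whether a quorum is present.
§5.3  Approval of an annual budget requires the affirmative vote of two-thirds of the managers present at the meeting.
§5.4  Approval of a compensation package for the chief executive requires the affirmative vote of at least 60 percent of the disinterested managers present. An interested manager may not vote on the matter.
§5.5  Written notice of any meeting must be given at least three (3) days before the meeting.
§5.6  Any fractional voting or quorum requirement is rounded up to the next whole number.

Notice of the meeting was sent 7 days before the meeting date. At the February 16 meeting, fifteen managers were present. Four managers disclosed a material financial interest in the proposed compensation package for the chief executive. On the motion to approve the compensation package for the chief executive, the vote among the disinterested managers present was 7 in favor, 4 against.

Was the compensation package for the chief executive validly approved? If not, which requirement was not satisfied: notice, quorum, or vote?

Notice: 7 days given; 3 required (7 ≥ 3). Satisfied.
Quorum: 15 present (interested managers count toward quorum); quorum is 12. Satisfied.
Vote: the compensation package for the chief executive requires three-fifths of the disinterested managers present (15 − 4 = 11). 3/5 of 11 = 6.60, rounded up to 7, so 7 affirmative votes are needed; 7 voted in favor. Satisfied.

Valid — all requirements satisfied.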